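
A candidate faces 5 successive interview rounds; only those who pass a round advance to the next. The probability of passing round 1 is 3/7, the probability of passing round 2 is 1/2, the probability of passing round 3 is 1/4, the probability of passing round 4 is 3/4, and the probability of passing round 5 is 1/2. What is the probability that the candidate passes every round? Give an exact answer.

9/448

The events are sequential, so multiply the conditional probabilities:
P = 3/7 × 1/2 × 1/4 × 3/4 × 1/2 = 9/448.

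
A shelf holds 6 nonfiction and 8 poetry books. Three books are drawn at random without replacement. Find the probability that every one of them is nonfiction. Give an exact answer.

5/91

P(every draw is nonfiction) = 6/14 × 5/13 × 4/12 = 120/2184 = 5/91.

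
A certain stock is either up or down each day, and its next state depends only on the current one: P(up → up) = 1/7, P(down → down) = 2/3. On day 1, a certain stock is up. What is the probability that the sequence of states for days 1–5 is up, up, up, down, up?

Day 1 is given. For each transition, use the conditional probability from the current state:
P(up | up) = 1/7; P(up | up) = 1/7; P(down | up) = 6/7; P(up | down) = 1/3.
P = 1/7 × 1/7 × 6/7 × 1/3 = 6/1029 = 2/343.

2/343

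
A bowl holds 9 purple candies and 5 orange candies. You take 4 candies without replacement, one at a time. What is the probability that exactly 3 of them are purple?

60/143

One ordering (purple drawn first) has probability 9/14 × 8/13 × 7/12 × 5/11 = 2520/24024 = 15/143.
There are C(4,3) = 4 such orderings, each equally likely, so P = 4 × 15/143 = 60/143.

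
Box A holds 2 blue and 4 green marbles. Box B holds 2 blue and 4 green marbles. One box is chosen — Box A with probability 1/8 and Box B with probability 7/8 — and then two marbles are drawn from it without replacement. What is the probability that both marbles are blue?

From Box A: P(both blue) = (2/6)(1/5) = 1/15.
From Box B: P(both blue) = (2/6)(1/5) = 1/15.
Total probability = (1/8)(1/15) + (7/8)(1/15) = 1/15.

1/15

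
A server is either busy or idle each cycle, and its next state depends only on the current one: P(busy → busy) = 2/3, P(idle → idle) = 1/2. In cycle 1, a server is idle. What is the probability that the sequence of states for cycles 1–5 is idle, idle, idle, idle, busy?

1/16

Cycle 1 is given. For each transition, use the conditional probability from the current state:
P(idle | idle) = 1/2; P(idle | idle) = 1/2; P(idle | idle) = 1/2; P(busy | idle) = 1/2.
P = 1/2 × 1/2 × 1/2 × 1/2 = 1/16.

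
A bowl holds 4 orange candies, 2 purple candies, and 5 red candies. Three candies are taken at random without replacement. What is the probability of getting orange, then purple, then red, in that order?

4/99

Multiply the probability of each draw given the previous ones:
P = 4/11 × 2/10 × 5/9 = 40/990 = 4/99.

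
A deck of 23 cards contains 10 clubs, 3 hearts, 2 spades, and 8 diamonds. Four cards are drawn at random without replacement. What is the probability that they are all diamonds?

P = 8/23 × 7/22 × 6/21 × 5/20 = 1680/212520 = 2/253.

2/253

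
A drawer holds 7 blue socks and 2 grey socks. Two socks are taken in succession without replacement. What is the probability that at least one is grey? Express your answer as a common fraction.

P(no grey) = 7/9 × 6/8 = 42/72 = 7/12.
P(at least one) = 1 − 7/12 = 5/12.

5/12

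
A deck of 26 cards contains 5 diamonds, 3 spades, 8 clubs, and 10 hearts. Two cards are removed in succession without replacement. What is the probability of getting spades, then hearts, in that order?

Multiply the probability of each draw given the previous ones:
P = 3/26 × 10/25 = 30/650 = 3/65.

3/65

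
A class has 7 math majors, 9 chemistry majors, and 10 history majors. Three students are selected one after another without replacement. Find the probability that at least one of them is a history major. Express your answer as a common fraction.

51/65

P(no history majors) = 16/26 × 15/25 × 14/24 = 3360/15600 = 14/65.
P(at least one) = 1 − 14/65 = 51/65.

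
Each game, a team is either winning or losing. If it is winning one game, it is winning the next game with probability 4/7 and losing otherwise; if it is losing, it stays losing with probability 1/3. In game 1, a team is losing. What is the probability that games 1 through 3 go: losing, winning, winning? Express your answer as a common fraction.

8/21

Game 1 is given. For each transition, use the conditional probability from the current state:
P(winning | losing) = 2/3; P(winning | winning) = 4/7.
P = 2/3 × 4/7 = 8/21.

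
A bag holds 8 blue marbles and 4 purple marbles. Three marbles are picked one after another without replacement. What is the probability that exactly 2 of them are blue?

28/55

One ordering (blue drawn first) has probability 8/12 × 7/11 × 4/10 = 224/1320 = 28/165.
There are C(3,2) = 3 such orderings, each equally likely, so P = 3 × 28/165 = 28/55.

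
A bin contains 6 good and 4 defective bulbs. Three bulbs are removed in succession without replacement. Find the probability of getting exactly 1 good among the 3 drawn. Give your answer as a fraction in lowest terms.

3/10

One ordering (good drawn first) has probability 6/10 × 4/9 × 3/8 = 72/720 = 1/10.
There are C(3,1) = 3 such orderings, each equally likely, so P = 3 × 1/10 = 3/10.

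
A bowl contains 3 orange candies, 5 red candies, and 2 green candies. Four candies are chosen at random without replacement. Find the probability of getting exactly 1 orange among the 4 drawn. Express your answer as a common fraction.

One ordering (orange drawn first) has probability 3/10 × 7/9 × 6/8 × 5/7 = 630/5040 = 1/8.
There are C(4,1) = 4 such orderings, each equally likely, so P = 4 × 1/8 = 1/2.

1/2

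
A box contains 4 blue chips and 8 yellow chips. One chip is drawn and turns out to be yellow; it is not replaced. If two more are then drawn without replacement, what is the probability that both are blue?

6/55

With the first chip removed, 4 blue remain out of 11.
P = 4/11 × 3/10 = 12/110 = 6/55.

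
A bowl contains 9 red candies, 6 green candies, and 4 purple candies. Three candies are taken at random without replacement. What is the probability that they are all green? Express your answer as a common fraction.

20/969

P(all green) = 6/19 × 5/18 × 4/17 = 120/5814 = 20/969.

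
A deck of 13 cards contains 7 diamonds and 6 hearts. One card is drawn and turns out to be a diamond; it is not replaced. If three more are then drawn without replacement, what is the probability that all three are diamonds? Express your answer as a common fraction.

With the first card removed, 6 diamonds remain out of 12.
P = 6/12 × 5/11 × 4/10 = 120/1320 = 1/11.

1/11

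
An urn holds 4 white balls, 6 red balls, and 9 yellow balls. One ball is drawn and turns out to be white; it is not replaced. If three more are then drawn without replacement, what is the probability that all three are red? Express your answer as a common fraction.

With the first ball removed, 6 red remain out of 18.
P = 6/18 × 5/17 × 4/16 = 120/4896 = 5/204.

5/204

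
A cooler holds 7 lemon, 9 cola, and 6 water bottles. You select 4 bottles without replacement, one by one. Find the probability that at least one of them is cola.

P(no cola) = 13/22 × 12/21 × 11/20 × 10/19 = 17160/175560 = 13/133.
P(at least one) = 1 − 13/133 = 120/133.

120/133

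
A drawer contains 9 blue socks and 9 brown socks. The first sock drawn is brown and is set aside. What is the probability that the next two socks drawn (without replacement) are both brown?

7/34

With the first sock removed, 8 brown remain out of 17.
P = 8/17 × 7/16 = 56/272 = 7/34.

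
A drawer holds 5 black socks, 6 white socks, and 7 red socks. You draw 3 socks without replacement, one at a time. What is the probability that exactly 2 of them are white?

15/68

One ordering (white drawn first) has probability 6/18 × 5/17 × 12/16 = 360/4896 = 5/68.
There are C(3,2) = 3 such orderings, each equally likely, so P = 3 × 5/68 = 15/68.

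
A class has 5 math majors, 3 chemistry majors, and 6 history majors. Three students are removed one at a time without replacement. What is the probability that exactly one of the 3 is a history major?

6/13

One ordering (a history major drawn first) has probability 6/14 × 8/13 × 7/12 = 336/2184 = 2/13.
There are C(3,1) = 3 such orderings, each equally likely, so P = 3 × 2/13 = 6/13.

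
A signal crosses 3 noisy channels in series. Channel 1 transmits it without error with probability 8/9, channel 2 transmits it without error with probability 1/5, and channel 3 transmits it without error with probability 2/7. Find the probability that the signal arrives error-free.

16/315

Each stage is reached only if all earlier stages succeed, so
P = 8/9 × 1/5 × 2/7 = 16/315.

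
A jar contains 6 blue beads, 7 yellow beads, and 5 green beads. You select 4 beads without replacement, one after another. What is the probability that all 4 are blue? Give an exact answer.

P(all blue) = 6/18 × 5/17 × 4/16 × 3/15 = 360/73440 = 1/204.

1/204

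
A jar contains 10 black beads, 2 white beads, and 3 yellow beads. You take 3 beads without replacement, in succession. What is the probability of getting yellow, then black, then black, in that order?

9/91

Chain rule:
P = 3/15 × 10/14 × 9/13 = 270/2730 = 9/91.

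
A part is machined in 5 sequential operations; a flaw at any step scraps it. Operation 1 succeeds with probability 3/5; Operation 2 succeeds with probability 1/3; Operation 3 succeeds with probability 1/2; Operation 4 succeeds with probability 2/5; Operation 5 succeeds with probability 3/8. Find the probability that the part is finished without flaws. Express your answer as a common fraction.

3/200

Multiplying along the chain,
P = 3/5 × 1/3 × 1/2 × 2/5 × 3/8 = 18/1200 = 3/200.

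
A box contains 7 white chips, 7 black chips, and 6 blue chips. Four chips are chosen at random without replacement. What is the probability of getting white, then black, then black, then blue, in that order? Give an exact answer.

49/3230

Chain rule:
P = 7/20 × 7/19 × 6/18 × 6/17 = 1764/116280 = 49/3230.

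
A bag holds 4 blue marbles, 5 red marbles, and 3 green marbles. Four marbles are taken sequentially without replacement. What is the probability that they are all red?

P = 5/12 × 4/11 × 3/10 × 2/9 = 120/11880 = 1/99.

1/99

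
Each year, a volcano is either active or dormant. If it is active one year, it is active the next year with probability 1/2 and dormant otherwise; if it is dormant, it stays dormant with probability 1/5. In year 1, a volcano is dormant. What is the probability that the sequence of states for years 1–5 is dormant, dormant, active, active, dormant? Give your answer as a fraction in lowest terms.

Year 1 is given. For each transition, use the conditional probability from the current state:
P(dormant | dormant) = 1/5; P(active | dormant) = 4/5; P(active | active) = 1/2; P(dormant | active) = 1/2.
P = 1/5 × 4/5 × 1/2 × 1/2 = 4/100 = 1/25.

1/25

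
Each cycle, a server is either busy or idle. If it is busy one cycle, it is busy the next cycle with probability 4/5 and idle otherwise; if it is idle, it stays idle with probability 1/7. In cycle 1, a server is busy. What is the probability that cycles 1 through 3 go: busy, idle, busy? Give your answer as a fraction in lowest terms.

6/35

Cycle 1 is given. For each transition, use the conditional probability from the current state:
P(idle | busy) = 1/5; P(busy | idle) = 6/7.
P = 1/5 × 6/7 = 6/35.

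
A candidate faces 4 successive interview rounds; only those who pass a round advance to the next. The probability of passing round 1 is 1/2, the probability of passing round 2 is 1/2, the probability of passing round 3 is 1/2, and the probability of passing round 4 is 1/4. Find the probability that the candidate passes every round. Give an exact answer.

1/32

Each stage is reached only if all earlier stages succeed, so
P = 1/2 × 1/2 × 1/2 × 1/4 = 1/32.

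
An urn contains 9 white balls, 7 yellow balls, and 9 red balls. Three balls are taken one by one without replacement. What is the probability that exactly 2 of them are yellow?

One ordering (yellow drawn first) has probability 7/25 × 6/24 × 18/23 = 756/13800 = 63/1150.
There are C(3,2) = 3 such orderings, each equally likely, so P = 3 × 63/1150 = 189/1150.

189/1150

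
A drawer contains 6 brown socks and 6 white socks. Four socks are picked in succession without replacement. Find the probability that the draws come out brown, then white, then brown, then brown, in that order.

Each draw changes the counts, so multiply the conditional probabilities along the sequence:
P = 6/12 × 6/11 × 5/10 × 4/9 = 720/11880 = 2/33.

2/33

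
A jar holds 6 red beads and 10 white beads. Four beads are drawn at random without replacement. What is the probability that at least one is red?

P(no red) = 10/16 × 9/15 × 8/14 × 7/13 = 5040/43680 = 3/26.
P(at least one) = 1 − 3/26 = 23/26.

23/26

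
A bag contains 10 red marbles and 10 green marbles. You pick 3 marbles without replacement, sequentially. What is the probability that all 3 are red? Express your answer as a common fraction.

2/19

P(all red) = 10/20 × 9/19 × 8/18 = 720/6840 = 2/19.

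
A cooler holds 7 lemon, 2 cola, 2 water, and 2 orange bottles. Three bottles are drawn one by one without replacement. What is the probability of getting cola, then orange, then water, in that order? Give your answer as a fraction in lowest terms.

Chain rule:
P = 2/13 × 2/12 × 2/11 = 8/1716 = 2/429.

2/429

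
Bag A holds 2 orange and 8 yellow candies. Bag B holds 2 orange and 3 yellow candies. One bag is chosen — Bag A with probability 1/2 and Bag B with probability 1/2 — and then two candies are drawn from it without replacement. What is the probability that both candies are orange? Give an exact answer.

From Bag A: P(both orange) = (2/10)(1/9) = 1/45.
From Bag B: P(both orange) = (2/5)(1/4) = 1/10.
Total probability = (1/2)(1/45) + (1/2)(1/10) = 11/180.

11/180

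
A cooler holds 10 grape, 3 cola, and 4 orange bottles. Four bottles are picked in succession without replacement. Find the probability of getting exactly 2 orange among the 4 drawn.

117/595

One ordering (orange drawn first) has probability 4/17 × 3/16 × 13/15 × 12/14 = 1872/57120 = 39/1190.
There are C(4,2) = 6 such orderings, each equally likely, so P = 6 × 39/1190 = 117/595.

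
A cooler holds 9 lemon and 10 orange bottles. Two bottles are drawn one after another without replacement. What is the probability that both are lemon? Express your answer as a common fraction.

4/19

P = 9/19 × 8/18 = 72/342 = 4/19.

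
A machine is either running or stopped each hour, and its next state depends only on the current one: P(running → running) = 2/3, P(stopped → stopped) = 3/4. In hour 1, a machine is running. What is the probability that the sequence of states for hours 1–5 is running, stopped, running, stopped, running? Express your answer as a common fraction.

1/144

Hour 1 is given. For each transition, use the conditional probability from the current state:
P(stopped | running) = 1/3; P(running | stopped) = 1/4; P(stopped | running) = 1/3; P(running | stopped) = 1/4.
P = 1/3 × 1/4 × 1/3 × 1/4 = 1/144.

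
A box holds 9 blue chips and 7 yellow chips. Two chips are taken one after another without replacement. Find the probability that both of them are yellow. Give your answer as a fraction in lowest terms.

7/40

P(every draw is yellow) = 7/16 × 6/15 = 42/240 = 7/40.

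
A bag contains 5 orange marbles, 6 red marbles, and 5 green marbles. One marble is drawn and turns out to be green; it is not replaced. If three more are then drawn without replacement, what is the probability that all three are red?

With the first marble removed, 6 red remain out of 15.
P = 6/15 × 5/14 × 4/13 = 120/2730 = 4/91.

4/91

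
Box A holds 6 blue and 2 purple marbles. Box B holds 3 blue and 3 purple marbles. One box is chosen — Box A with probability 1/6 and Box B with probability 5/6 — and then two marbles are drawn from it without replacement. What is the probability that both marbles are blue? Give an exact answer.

43/168

From Box A: P(both blue) = (6/8)(5/7) = 15/28.
From Box B: P(both blue) = (3/6)(2/5) = 1/5.
Total probability = (1/6)(15/28) + (5/6)(1/5) = 43/168.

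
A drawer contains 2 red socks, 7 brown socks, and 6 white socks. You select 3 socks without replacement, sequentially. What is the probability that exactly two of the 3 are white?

One ordering (white drawn first) has probability 6/15 × 5/14 × 9/13 = 270/2730 = 9/91.
There are C(3,2) = 3 such orderings, each equally likely, so P = 3 × 9/91 = 27/91.

27/91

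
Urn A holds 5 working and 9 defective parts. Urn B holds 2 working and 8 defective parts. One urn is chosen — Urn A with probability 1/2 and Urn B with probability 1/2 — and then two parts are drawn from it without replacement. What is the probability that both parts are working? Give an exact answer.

541/8190

From Urn A: P(both working) = (5/14)(4/13) = 10/91.
From Urn B: P(both working) = (2/10)(1/9) = 1/45.
Total probability = (1/2)(10/91) + (1/2)(1/45) = 541/8190.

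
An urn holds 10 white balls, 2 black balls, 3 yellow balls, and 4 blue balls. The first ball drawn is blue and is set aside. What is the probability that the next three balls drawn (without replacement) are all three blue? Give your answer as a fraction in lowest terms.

1/816

After the first draw, 3 of the remaining 18 balls are blue.
P = 3/18 × 2/17 × 1/16 = 6/4896 = 1/816.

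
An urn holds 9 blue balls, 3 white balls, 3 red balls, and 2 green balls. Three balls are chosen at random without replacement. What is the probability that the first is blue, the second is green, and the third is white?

9/680

Chain rule:
P = 9/17 × 2/16 × 3/15 = 54/4080 = 9/680.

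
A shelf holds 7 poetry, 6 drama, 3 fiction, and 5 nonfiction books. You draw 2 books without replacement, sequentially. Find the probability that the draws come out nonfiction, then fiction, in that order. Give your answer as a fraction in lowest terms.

1/28

Multiply the probability of each draw given the previous ones:
P = 5/21 × 3/20 = 15/420 = 1/28.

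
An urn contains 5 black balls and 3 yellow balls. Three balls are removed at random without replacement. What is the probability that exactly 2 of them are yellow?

15/56

One ordering (yellow drawn first) has probability 3/8 × 2/7 × 5/6 = 30/336 = 5/56.
There are C(3,2) = 3 such orderings, each equally likely, so P = 3 × 5/56 = 15/56.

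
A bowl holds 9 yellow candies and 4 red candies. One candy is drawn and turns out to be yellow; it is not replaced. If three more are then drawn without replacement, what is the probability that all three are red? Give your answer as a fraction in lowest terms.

After the first draw, 4 of the remaining 12 candies are red.
P = 4/12 × 3/11 × 2/10 = 24/1320 = 1/55.

1/55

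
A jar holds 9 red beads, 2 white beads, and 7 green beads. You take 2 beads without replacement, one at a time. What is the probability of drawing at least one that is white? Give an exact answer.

11/51

P(no white) = 16/18 × 15/17 = 240/306 = 40/51.
P(at least one) = 1 − 40/51 = 11/51.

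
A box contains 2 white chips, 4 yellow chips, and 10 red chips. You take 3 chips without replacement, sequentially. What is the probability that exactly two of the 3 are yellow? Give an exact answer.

9/70

One ordering (yellow drawn first) has probability 4/16 × 3/15 × 12/14 = 144/3360 = 3/70.
There are C(3,2) = 3 such orderings, each equally likely, so P = 3 × 3/70 = 9/70.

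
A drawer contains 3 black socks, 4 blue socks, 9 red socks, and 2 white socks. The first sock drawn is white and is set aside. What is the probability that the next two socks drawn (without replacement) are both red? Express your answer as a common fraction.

With the first sock removed, 9 red remain out of 17.
P = 9/17 × 8/16 = 72/272 = 9/34.

9/34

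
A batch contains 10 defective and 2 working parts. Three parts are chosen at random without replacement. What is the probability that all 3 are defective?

6/11

P(all defective) = 10/12 × 9/11 × 8/10 = 720/1320 = 6/11.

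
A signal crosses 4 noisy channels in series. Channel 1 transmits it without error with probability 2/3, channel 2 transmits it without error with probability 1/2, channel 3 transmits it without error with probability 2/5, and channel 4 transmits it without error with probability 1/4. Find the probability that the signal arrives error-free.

1/30

The events are sequential, so multiply the conditional probabilities:
P = 2/3 × 1/2 × 2/5 × 1/4 = 4/120 = 1/30.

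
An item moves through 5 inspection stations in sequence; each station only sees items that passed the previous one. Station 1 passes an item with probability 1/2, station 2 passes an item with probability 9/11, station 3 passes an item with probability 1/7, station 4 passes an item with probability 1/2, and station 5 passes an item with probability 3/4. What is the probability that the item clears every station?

27/1232

Multiplying along the chain,
P = 1/2 × 9/11 × 1/7 × 1/2 × 3/4 = 27/1232.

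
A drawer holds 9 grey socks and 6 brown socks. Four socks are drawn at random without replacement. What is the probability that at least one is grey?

90/91

P(no grey) = 6/15 × 5/14 × 4/13 × 3/12 = 360/32760 = 1/91.
P(at least one) = 1 − 1/91 = 90/91.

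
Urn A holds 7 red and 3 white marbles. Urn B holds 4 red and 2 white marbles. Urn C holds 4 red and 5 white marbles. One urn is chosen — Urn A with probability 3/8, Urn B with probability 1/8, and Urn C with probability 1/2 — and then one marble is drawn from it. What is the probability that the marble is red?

From Urn A: P(red) = 7/10.
From Urn B: P(red) = 4/6.
From Urn C: P(red) = 4/9.
Total probability = (3/8)(7/10) + (1/8)(4/6) + (1/2)(4/9) = 409/720.

409/720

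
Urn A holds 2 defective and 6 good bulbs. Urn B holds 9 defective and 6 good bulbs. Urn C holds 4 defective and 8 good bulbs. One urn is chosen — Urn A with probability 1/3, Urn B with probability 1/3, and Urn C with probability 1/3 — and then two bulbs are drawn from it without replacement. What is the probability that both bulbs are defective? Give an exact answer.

241/1540

From Urn A: P(both defective) = (2/8)(1/7) = 1/28.
From Urn B: P(both defective) = (9/15)(8/14) = 12/35.
From Urn C: P(both defective) = (4/12)(3/11) = 1/11.
Total probability = (1/3)(1/28) + (1/3)(12/35) + (1/3)(1/11) = 241/1540.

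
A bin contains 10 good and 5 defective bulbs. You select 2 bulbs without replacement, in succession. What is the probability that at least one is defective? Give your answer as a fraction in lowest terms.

4/7

P(no defective) = 10/15 × 9/14 = 90/210 = 3/7.
P(at least one) = 1 − 3/7 = 4/7.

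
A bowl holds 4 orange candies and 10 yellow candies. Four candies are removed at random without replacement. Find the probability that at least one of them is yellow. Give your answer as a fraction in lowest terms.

1000/1001

P(no yellow) = 4/14 × 3/13 × 2/12 × 1/11 = 24/24024 = 1/1001.
P(at least one) = 1 − 1/1001 = 1000/1001.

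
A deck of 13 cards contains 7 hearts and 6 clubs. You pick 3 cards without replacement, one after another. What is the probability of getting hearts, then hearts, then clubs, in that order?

21/143

Multiply the probability of each draw given the previous ones:
P = 7/13 × 6/12 × 6/11 = 252/1716 = 21/143.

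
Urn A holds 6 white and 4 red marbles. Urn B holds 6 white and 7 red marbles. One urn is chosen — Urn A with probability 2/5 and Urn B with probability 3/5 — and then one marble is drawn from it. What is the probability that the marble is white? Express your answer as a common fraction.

168/325

From Urn A: P(white) = 6/10.
From Urn B: P(white) = 6/13.
Total probability = (2/5)(6/10) + (3/5)(6/13) = 168/325.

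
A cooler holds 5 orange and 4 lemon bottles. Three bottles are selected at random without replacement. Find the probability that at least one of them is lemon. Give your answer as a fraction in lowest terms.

P(no lemon) = 5/9 × 4/8 × 3/7 = 60/504 = 5/42.
P(at least one) = 1 − 5/42 = 37/42.

37/42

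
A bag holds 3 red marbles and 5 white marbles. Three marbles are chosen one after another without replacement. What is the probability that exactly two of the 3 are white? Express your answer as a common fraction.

15/28

One ordering (white drawn first) has probability 5/8 × 4/7 × 3/6 = 60/336 = 5/28.
There are C(3,2) = 3 such orderings, each equally likely, so P = 3 × 5/28 = 15/28.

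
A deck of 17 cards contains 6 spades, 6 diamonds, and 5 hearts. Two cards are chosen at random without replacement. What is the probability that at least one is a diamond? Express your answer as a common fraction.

81/136

P(no diamonds) = 11/17 × 10/16 = 110/272 = 55/136.
P(at least one) = 1 − 55/136 = 81/136.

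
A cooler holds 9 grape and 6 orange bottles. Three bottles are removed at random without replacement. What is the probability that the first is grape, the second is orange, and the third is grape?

Each draw changes the counts, so multiply the conditional probabilities along the sequence:
P = 9/15 × 6/14 × 8/13 = 432/2730 = 72/455.

72/455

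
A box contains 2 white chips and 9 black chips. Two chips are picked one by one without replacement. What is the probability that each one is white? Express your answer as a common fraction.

1/55

P(all white) = 2/11 × 1/10 = 2/110 = 1/55.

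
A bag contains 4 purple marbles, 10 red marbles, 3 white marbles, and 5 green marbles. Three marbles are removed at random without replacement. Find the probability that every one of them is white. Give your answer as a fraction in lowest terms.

P = 3/22 × 2/21 × 1/20 = 6/9240 = 1/1540.

1/1540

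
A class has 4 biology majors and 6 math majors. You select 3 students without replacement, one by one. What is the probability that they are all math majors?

1/6

P(all math majors) = 6/10 × 5/9 × 4/8 = 120/720 = 1/6.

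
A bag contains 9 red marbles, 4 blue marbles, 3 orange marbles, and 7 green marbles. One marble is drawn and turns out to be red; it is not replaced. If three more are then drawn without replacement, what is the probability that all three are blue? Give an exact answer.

With the first marble removed, 4 blue remain out of 22.
P = 4/22 × 3/21 × 2/20 = 24/9240 = 1/385.

1/385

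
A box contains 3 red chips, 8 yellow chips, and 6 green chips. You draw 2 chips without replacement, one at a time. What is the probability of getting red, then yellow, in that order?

Chain rule:
P = 3/17 × 8/16 = 24/272 = 3/34.

3/34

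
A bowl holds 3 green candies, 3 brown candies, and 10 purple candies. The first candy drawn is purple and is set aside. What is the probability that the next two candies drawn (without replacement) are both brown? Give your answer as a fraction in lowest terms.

1/35

With the first candy removed, 3 brown remain out of 15.
P = 3/15 × 2/14 = 6/210 = 1/35.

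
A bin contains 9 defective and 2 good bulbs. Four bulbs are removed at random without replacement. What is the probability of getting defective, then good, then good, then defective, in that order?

Multiply the probability of each draw given the previous ones:
P = 9/11 × 2/10 × 1/9 × 8/8 = 144/7920 = 1/55.

1/55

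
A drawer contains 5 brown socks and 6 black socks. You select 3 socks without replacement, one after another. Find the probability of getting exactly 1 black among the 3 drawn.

4/11

One ordering (black drawn first) has probability 6/11 × 5/10 × 4/9 = 120/990 = 4/33.
There are C(3,1) = 3 such orderings, each equally likely, so P = 3 × 4/33 = 4/11.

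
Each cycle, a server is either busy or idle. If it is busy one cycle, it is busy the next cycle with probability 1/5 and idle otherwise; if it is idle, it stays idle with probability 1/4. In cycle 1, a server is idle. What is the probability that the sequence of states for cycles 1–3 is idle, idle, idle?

1/16

Cycle 1 is given. For each transition, use the conditional probability from the current state:
P(idle | idle) = 1/4; P(idle | idle) = 1/4.
P = 1/4 × 1/4 = 1/16.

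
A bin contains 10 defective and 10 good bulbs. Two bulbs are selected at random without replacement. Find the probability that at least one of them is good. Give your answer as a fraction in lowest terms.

P(no good) = 10/20 × 9/19 = 90/380 = 9/38.
P(at least one) = 1 − 9/38 = 29/38.

29/38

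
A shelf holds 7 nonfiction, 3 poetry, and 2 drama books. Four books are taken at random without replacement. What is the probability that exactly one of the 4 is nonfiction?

14/99

One ordering (nonfiction drawn first) has probability 7/12 × 5/11 × 4/10 × 3/9 = 420/11880 = 7/198.
There are C(4,1) = 4 such orderings, each equally likely, so P = 4 × 7/198 = 14/99.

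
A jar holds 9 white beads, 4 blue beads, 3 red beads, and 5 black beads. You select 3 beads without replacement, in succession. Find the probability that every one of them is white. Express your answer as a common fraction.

P(every draw is white) = 9/21 × 8/20 × 7/19 = 504/7980 = 6/95.

6/95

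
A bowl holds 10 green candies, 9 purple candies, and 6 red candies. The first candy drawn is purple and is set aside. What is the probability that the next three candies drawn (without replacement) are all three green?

15/253

With the first candy removed, 10 green remain out of 24.
P = 10/24 × 9/23 × 8/22 = 720/12144 = 15/253.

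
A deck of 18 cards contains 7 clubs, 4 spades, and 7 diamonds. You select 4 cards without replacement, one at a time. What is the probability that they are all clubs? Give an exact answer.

P = 7/18 × 6/17 × 5/16 × 4/15 = 840/73440 = 7/612.

7/612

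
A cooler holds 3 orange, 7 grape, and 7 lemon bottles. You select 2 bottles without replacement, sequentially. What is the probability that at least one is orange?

P(no orange) = 14/17 × 13/16 = 182/272 = 91/136.
P(at least one) = 1 − 91/136 = 45/136.

45/136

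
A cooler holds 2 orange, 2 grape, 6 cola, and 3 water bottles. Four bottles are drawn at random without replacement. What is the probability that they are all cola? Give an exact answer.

P(every draw is cola) = 6/13 × 5/12 × 4/11 × 3/10 = 360/17160 = 3/143.

3/143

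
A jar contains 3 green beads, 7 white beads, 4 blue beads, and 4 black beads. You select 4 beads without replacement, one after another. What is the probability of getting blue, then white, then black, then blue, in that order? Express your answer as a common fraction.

Chain rule:
P = 4/18 × 7/17 × 4/16 × 3/15 = 336/73440 = 7/1530.

7/1530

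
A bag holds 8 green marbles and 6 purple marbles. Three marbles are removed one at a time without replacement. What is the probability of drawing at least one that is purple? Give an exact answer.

11/13

P(no purple) = 8/14 × 7/13 × 6/12 = 336/2184 = 2/13.
P(at least one) = 1 − 2/13 = 11/13.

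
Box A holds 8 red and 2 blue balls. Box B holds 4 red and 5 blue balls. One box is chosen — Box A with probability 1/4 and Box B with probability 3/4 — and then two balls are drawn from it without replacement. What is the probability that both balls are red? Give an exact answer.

101/360

From Box A: P(both red) = (8/10)(7/9) = 28/45.
From Box B: P(both red) = (4/9)(3/8) = 1/6.
Total probability = (1/4)(28/45) + (3/4)(1/6) = 101/360.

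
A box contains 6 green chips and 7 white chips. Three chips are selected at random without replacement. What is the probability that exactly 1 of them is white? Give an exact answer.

105/286

One ordering (white drawn first) has probability 7/13 × 6/12 × 5/11 = 210/1716 = 35/286.
There are C(3,1) = 3 such orderings, each equally likely, so P = 3 × 35/286 = 105/286.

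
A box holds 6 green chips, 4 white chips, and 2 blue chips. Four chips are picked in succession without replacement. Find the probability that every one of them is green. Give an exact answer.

1/33

P = 6/12 × 5/11 × 4/10 × 3/9 = 360/11880 = 1/33.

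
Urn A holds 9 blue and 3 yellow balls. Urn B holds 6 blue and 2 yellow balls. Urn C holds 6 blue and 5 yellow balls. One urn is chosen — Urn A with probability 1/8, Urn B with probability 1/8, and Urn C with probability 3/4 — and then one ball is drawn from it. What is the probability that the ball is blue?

From Urn A: P(blue) = 9/12.
From Urn B: P(blue) = 6/8.
From Urn C: P(blue) = 6/11.
Total probability = (1/8)(9/12) + (1/8)(6/8) + (3/4)(6/11) = 105/176.

105/176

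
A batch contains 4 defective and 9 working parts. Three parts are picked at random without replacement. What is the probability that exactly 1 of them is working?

27/143

One ordering (working drawn first) has probability 9/13 × 4/12 × 3/11 = 108/1716 = 9/143.
There are C(3,1) = 3 such orderings, each equally likely, so P = 3 × 9/143 = 27/143.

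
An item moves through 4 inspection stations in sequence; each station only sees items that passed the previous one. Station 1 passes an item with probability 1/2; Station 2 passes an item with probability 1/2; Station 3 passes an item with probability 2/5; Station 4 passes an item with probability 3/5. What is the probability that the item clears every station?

Each stage is reached only if all earlier stages succeed, so
P = 1/2 × 1/2 × 2/5 × 3/5 = 6/100 = 3/50.

3/50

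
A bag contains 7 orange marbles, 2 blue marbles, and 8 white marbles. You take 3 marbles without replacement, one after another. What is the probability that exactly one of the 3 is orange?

63/136

One ordering (orange drawn first) has probability 7/17 × 10/16 × 9/15 = 630/4080 = 21/136.
There are C(3,1) = 3 such orderings, each equally likely, so P = 3 × 21/136 = 63/136.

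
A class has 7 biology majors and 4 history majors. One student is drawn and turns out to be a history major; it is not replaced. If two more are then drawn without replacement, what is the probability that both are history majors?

1/15

After the first draw, 3 of the remaining 10 students are history majors.
P = 3/10 × 2/9 = 6/90 = 1/15.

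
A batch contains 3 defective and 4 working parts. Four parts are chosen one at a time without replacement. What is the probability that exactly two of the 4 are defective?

18/35

One ordering (defective drawn first) has probability 3/7 × 2/6 × 4/5 × 3/4 = 72/840 = 3/35.
There are C(4,2) = 6 such orderings, each equally likely, so P = 6 × 3/35 = 18/35.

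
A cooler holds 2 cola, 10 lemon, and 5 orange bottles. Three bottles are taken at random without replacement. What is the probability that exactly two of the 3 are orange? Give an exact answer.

One ordering (orange drawn first) has probability 5/17 × 4/16 × 12/15 = 240/4080 = 1/17.
There are C(3,2) = 3 such orderings, each equally likely, so P = 3 × 1/17 = 3/17.

3/17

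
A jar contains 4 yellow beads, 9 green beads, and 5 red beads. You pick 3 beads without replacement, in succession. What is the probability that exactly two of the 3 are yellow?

7/68

One ordering (yellow drawn first) has probability 4/18 × 3/17 × 14/16 = 168/4896 = 7/204.
There are C(3,2) = 3 such orderings, each equally likely, so P = 3 × 7/204 = 7/68.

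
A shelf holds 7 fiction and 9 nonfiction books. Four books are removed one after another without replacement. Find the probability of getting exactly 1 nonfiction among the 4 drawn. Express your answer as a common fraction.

9/52

One ordering (nonfiction drawn first) has probability 9/16 × 7/15 × 6/14 × 5/13 = 1890/43680 = 9/208.
There are C(4,1) = 4 such orderings, each equally likely, so P = 4 × 9/208 = 9/52.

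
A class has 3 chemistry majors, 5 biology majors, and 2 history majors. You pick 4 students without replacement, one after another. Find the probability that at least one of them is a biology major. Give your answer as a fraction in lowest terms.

41/42

P(no biology majors) = 5/10 × 4/9 × 3/8 × 2/7 = 120/5040 = 1/42.
P(at least one) = 1 − 1/42 = 41/42.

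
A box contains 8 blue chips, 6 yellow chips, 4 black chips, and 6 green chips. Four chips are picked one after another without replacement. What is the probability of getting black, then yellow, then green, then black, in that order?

3/1771

Each draw changes the counts, so multiply the conditional probabilities along the sequence:
P = 4/24 × 6/23 × 6/22 × 3/21 = 432/255024 = 3/1771.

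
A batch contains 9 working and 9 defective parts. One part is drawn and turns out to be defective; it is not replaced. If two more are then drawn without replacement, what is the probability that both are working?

After the first draw, 9 of the remaining 17 parts are working.
P = 9/17 × 8/16 = 72/272 = 9/34.

9/34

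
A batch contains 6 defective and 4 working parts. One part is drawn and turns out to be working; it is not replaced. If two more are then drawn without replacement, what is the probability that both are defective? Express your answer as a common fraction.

5/12

With the first part removed, 6 defective remain out of 9.
P = 6/9 × 5/8 = 30/72 = 5/12.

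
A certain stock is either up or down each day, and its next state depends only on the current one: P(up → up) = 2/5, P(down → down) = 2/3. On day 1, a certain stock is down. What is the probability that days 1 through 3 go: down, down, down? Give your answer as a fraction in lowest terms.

4/9

Day 1 is given. For each transition, use the conditional probability from the current state:
P(down | down) = 2/3; P(down | down) = 2/3.
P = 2/3 × 2/3 = 4/9.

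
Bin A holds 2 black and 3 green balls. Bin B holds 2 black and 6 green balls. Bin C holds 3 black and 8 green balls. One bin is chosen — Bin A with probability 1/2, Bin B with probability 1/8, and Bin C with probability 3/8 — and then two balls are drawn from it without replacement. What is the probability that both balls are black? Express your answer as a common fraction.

From Bin A: P(both black) = (2/5)(1/4) = 1/10.
From Bin B: P(both black) = (2/8)(1/7) = 1/28.
From Bin C: P(both black) = (3/11)(2/10) = 3/55.
Total probability = (1/2)(1/10) + (1/8)(1/28) + (3/8)(3/55) = 923/12320.

923/12320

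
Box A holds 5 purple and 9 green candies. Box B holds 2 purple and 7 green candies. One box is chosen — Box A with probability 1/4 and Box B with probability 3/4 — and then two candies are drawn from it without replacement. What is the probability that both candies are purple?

211/4368

From Box A: P(both purple) = (5/14)(4/13) = 10/91.
From Box B: P(both purple) = (2/9)(1/8) = 1/36.
Total probability = (1/4)(10/91) + (3/4)(1/36) = 211/4368.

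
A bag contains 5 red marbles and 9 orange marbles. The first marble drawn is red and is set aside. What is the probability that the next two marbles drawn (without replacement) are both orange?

6/13

With the first marble removed, 9 orange remain out of 13.
P = 9/13 × 8/12 = 72/156 = 6/13.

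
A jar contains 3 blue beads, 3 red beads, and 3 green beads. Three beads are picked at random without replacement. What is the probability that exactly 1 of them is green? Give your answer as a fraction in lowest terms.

15/28

One ordering (green drawn first) has probability 3/9 × 6/8 × 5/7 = 90/504 = 5/28.
There are C(3,1) = 3 such orderings, each equally likely, so P = 3 × 5/28 = 15/28.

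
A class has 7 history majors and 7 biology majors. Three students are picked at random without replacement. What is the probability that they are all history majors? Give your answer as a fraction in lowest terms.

P = 7/14 × 6/13 × 5/12 = 210/2184 = 5/52.

5/52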